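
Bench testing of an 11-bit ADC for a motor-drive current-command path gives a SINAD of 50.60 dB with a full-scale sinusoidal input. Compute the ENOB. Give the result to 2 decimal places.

8.11 bits

ENOB = (SINAD − 1.76) / 6.02 = (50.60 − 1.76) / 6.02 = 48.84 / 6.02 = 8.1130.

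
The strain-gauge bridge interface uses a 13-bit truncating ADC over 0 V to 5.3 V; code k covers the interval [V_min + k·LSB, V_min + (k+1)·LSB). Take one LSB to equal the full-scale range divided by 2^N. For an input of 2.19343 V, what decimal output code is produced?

3390

V_FS = 5.3 V. LSB = 5.3 V / 2^13 ≈ 0.6470 mV.
code = ⌊(V_in − V_min)/LSB⌋ = ⌊(V_in − V_min) × 2^13 / range⌋
     = ⌊(2.19343 − (0)) × 8192 / 5.3⌋ = ⌊2.19343 × 8192/5.3⌋
     = ⌊3390.298⌋ = 3390.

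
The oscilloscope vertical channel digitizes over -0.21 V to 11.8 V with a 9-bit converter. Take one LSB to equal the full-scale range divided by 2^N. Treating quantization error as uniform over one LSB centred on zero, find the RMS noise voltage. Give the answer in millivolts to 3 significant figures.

The full-scale span is 11.8 − (-0.21) = 12.01 V.
Step size = 12.01/512 V = 23.457 mV.
RMS of a uniform error over width LSB is LSB/√12 = 6.77 mV.

6.77 mV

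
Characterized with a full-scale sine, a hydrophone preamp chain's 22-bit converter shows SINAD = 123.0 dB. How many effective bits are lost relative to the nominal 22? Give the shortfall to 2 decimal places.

Effective bits = (123.0 − 1.76)/6.02 = 20.1395.
Shortfall = 22 − 20.1395 = 1.8605 bits.

1.86 bits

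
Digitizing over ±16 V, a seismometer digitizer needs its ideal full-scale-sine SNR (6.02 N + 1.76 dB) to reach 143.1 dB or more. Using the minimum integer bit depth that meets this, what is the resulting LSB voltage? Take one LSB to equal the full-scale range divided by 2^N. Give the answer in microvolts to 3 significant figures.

1.91 µV

Range = 16 − (-16) = 32 V.
N ≥ (143.1 − 1.76)/6.02 = 23.478 → N_min = 24.
One LSB is 32 V / 16777216 = 1.91 µV.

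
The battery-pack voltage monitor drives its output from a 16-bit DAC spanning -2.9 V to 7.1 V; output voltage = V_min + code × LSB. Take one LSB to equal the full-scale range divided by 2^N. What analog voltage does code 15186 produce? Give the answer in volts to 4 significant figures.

Span: 7.1 V − (-2.9 V) = 10 V. LSB = 10 V / 2^16.
V_out = V_min + code × LSB = -2.9 V + 15186 × 10 V / 65536
      = -2.9 V + 2.31720 V = -0.582800 V.

-0.5828 V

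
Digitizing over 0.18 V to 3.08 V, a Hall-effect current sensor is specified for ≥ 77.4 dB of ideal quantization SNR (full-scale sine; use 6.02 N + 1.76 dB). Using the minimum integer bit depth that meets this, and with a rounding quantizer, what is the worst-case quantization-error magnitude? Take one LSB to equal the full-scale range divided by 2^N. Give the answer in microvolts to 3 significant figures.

Full-scale range = 3.08 V − (0.18 V) = 2.9 V.
Required N = ⌈(77.4 − 1.76)/6.02⌉ = ⌈12.565⌉ = 13.
One LSB is 2.9 V / 8192 = 354.00 µV.
|e|_max = LSB/2 = 177 µV.

177 µV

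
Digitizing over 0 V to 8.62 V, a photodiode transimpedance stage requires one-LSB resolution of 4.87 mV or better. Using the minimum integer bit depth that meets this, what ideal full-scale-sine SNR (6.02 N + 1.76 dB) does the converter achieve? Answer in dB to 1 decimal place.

68.0 dB

V_FS = 8.62 V.
Required number of levels: 8.62/4.87 mV = 1770.0; smallest N with 2^N ≥ that is 11.
Ideal SNR at N = 11: 6.02·11 + 1.76 = 68.0 dB.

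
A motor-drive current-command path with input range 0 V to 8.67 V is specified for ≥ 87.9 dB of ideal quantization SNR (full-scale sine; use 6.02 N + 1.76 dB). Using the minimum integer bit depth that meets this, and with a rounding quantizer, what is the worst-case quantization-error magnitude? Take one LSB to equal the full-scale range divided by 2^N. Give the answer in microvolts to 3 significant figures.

132 µV

Span = 8.67 V.
Solving 6.02 N ≥ 87.9 − 1.76: N ≥ 14.309. Round up → N = 15.
One LSB is 8.67 V / 32768 = 264.59 µV.
Max error for round-to-nearest is LSB/2 = 132 µV.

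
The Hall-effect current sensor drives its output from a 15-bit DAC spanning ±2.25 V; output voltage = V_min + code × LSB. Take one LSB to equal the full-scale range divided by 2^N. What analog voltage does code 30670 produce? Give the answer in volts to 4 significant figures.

1.962 V

The full-scale span is 2.25 − (-2.25) = 4.5 V. LSB = 4.5 V / 2^15.
V_out = V_min + code × LSB = -2.25 V + 30670 × 4.5 V / 32768
      = -2.25 + 4.21188 = 1.96188 V.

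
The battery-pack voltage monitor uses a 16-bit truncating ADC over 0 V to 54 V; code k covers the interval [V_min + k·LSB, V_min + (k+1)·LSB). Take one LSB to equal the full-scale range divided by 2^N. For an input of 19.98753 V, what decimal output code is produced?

24257

Full-scale range = 54 V. LSB = 54 V / 2^16 ≈ 0.8240 mV.
code = ⌊(V_in − V_min)/LSB⌋ = ⌊(V_in − V_min) × 2^16 / range⌋
     = ⌊(19.98753 − (0)) × 65536 / 54⌋ = ⌊19.98753 × 65536/54⌋
     = ⌊24257.459⌋ = 24257.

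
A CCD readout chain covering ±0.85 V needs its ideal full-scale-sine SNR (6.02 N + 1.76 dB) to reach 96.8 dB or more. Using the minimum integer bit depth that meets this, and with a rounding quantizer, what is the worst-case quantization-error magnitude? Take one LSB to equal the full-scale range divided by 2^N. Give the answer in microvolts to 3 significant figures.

The full-scale span is 0.85 − (-0.85) = 1.7 V.
6.02 N + 1.76 ≥ 96.8 gives N ≥ 15.787, so the minimum integer is 16.
LSB = 1.7 V / 2^16 = 25.940 µV.
|e|_max = LSB/2 = 13.0 µV.

13.0 µV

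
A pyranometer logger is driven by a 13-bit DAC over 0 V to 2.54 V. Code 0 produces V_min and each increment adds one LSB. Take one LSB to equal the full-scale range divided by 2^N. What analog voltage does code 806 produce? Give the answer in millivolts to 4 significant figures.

249.9 mV

Span = 2.54 V. LSB = 2.54 V / 2^13.
V_out = V_min + code × LSB = 0 V + 806 × 2.54 V / 8192
      = 0 V + 0.249907 V = 0.249907 V.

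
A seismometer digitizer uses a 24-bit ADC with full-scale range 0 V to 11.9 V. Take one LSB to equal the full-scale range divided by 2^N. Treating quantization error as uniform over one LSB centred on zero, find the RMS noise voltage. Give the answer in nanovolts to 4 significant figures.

V_FS = 11.9 V.
LSB = 11.9 V / 2^24 = 0.709295 µV.
V_rms = LSB/√12 = 0.709295 µV / √12 = 204.8 nV.

204.8 nV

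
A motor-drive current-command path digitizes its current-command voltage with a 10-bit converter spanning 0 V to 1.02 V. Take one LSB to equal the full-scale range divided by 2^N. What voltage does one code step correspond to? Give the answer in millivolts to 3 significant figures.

0.996 mV

Range is 1.02 V.
Number of codes = 2^10 = 1024.
One LSB is 1.02 V / 1024 = 0.996 mV.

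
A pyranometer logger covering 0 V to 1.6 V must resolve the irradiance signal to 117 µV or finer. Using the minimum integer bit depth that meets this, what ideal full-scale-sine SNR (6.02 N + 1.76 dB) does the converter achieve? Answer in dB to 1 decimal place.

Range is 1.6 V.
Required number of levels: 1.6/117 µV = 13675; smallest N with 2^N ≥ that is 14.
SNR = 6.02 × 14 + 1.76 = 86.04 dB.

86.0 dB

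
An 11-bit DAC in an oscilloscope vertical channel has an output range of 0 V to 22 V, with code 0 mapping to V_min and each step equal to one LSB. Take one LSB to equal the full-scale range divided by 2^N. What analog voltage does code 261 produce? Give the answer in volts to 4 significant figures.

2.804 V

Range is 22 V. LSB = 22 V / 2^11.
V_out = 0 + 261 × (22/2048) V
      = 0 V + 2.80371 V = 2.80371 V.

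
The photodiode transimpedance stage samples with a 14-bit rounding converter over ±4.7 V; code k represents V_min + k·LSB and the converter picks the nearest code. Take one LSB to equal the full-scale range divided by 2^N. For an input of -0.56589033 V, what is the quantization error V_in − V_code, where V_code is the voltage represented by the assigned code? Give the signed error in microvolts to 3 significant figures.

−192 µV

Full-scale range = 4.7 V − (-4.7 V) = 9.4 V. LSB = 9.4 V / 2^14 ≈ 0.5737 mV.
(V_in − V_min)/LSB = (-0.56589033 − (-4.7)) × 16384/9.4 = 7205.6652 → nearest code k = 7206.
Reconstructed level: -4.7 + 7206 × 9.4/16384 V = -0.56569824219 V.
V_in − V_code = -0.56589033 − (-0.56569824219) = −192 µV.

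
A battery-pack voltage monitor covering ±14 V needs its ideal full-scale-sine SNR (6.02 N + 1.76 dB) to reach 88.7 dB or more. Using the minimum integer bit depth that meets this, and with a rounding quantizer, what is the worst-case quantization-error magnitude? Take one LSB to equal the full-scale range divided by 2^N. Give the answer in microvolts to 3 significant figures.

427 µV

Span: 14 V − (-14 V) = 28 V.
Solving 6.02 N ≥ 88.7 − 1.76: N ≥ 14.442. Round up → N = 15.
One LSB is 28 V / 32768 = 0.85449 mV.
Max error for round-to-nearest is LSB/2 = 427 µV.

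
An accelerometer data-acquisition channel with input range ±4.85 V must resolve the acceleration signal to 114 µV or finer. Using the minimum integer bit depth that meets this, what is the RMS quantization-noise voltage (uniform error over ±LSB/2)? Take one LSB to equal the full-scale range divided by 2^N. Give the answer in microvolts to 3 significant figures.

Full-scale range = 4.85 V − (-4.85 V) = 9.7 V.
9.7 V / 114 µV = 85090. Since 2^16 = 65536 and 2^17 = 131072, N = 17.
LSB = 9.7 V / 2^17 = 74.005 µV.
RMS noise = LSB/√12 = 21.4 µV.

21.4 µV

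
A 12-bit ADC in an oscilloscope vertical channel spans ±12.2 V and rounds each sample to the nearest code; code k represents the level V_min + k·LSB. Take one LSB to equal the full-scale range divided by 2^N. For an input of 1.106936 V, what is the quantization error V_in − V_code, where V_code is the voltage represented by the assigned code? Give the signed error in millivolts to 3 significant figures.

−1.07 mV

Range = 12.2 − (-12.2) = 24.4 V. LSB = 24.4 V / 2^12 ≈ 5.957 mV.
Position in LSBs: (1.106936 − (-12.2)) × 4096/24.4 = 2233.8201; rounding gives k = 2234.
V_code = V_min + k × range/2^12 = -12.2 + 2234 × 24.4/4096 = 1.108007813 V.
e = 1.106936 − (1.108007813) = −1.07 mV.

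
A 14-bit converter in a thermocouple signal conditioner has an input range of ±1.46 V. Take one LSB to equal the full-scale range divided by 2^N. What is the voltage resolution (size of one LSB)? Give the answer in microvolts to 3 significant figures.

Span: 1.46 V − (-1.46 V) = 2.92 V.
2^14 = 16384 levels.
LSB = 2.92 V / 2^14 = 178 µV.

178 µV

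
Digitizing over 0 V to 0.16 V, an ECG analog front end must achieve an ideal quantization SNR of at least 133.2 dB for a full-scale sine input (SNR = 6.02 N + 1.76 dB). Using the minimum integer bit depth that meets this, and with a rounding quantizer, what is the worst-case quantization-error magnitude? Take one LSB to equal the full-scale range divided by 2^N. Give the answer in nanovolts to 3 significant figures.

Range is 0.16 V.
6.02 N + 1.76 ≥ 133.2 gives N ≥ 21.834, so the minimum integer is 22.
LSB = 0.16 V / 2^22 = 38.147 nV.
|e|_max = LSB/2 = 19.1 nV.

19.1 nV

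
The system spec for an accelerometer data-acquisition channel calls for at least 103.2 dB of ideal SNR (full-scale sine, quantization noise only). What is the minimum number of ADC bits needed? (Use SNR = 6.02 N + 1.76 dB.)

N ≥ (103.2 − 1.76)/6.02 = 16.850 → N_min = 17.

17 bits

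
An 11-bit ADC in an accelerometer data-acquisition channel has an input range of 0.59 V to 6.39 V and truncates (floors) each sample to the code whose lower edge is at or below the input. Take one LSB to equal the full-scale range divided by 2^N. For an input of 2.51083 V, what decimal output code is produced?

678

The full-scale span is 6.39 − (0.59) = 5.8 V. LSB = 5.8 V / 2^11 ≈ 2.832 mV.
(V_in − V_min) × 2^11/range = (2.51083 − (0.59)) × 2048/5.8 = 678.252.
Floor → code = 678.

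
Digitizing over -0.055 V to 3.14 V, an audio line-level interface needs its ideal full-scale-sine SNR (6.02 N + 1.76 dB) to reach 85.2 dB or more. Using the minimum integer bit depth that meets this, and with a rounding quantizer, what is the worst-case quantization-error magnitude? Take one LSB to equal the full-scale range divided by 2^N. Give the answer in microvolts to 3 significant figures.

97.5 µV

Span: 3.14 V − (-0.055 V) = 3.195 V.
N ≥ (85.2 − 1.76)/6.02 = 13.860 → N_min = 14.
LSB = 3.195 V / 2^14 = 195.01 µV.
Half an LSB is 97.5 µV.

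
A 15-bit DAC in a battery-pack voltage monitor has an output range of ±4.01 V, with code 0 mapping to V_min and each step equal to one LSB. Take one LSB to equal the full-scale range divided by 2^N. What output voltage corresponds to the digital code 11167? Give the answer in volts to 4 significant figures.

Range = 4.01 − (-4.01) = 8.02 V. LSB = 8.02 V / 2^15.
V_out = V_min + code × LSB = -4.01 V + 11167 × 8.02 V / 32768
      = -4.01 + 2.73313 = -1.27687 V.

-1.277 V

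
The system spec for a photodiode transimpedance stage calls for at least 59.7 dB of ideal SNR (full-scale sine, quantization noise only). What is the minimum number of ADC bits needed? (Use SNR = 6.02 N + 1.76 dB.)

10 bits

Required N = ⌈(59.7 − 1.76)/6.02⌉ = ⌈9.625⌉ = 10.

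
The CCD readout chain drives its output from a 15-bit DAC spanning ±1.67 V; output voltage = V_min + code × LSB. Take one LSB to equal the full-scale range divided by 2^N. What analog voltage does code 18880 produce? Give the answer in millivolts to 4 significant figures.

254.4 mV

Span: 1.67 V − (-1.67 V) = 3.34 V. LSB = 3.34 V / 2^15.
V_out = V_min + code × LSB = -1.67 V + 18880 × 3.34 V / 32768
      = -1.67 V + 1.92441 V = 0.254414 V.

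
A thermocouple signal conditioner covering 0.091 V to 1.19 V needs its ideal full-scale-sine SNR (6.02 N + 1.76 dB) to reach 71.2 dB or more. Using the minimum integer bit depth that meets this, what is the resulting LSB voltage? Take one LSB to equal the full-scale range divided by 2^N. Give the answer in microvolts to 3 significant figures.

268 µV

Range = 1.19 − (0.091) = 1.099 V.
Solving 6.02 N ≥ 71.2 − 1.76: N ≥ 11.535. Round up → N = 12.
LSB = 1.099 V / 2^12 = 268 µV.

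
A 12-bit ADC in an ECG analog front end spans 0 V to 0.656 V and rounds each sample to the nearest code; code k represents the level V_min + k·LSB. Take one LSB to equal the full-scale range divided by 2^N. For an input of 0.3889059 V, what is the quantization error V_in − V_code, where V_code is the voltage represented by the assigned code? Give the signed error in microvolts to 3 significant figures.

Span = 0.656 V. LSB = 0.656 V / 2^12 ≈ 160.2 µV.
(V_in − V_min)/LSB = (0.3889059 − (0)) × 4096/0.656 = 2428.2905 → nearest code k = 2428.
V_code = 0 + (2428/4096) × 0.656 = 0.3888593750 V.
Error = V_in − V_code = 0.3889059 − (0.3888593750) = +46.5 µV.

+46.5 µV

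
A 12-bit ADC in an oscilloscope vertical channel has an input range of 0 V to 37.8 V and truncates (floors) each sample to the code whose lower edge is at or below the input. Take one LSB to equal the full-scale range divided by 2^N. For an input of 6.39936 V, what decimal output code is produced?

V_FS = 37.8 V. LSB = 37.8 V / 2^12 ≈ 9.229 mV.
V_in − V_min = 6.39936 − (0) = 6.39936 V.
Divide by LSB: 6.39936 × 4096/37.8 = 693.4333.
Truncating gives code 693.

693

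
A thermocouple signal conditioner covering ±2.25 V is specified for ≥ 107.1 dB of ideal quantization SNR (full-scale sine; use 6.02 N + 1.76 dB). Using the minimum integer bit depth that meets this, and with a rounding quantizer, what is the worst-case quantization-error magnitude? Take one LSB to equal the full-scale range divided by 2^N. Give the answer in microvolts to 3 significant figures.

Range = 2.25 − (-2.25) = 4.5 V.
N ≥ (107.1 − 1.76)/6.02 = 17.498 → N_min = 18.
LSB = 4.5 V / 2^18 = 17.166 µV.
Max error for round-to-nearest is LSB/2 = 8.58 µV.

8.58 µV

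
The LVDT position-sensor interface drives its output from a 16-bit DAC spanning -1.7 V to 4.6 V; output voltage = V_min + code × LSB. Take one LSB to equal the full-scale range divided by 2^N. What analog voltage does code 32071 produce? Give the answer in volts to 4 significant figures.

1.383 V

Full-scale range = 4.6 V − (-1.7 V) = 6.3 V. LSB = 6.3 V / 2^16.
Output = V_min + (32071/65536) × range = -1.7 + 0.489365 × 6.3 V
      = -1.7 + 3.08300 = 1.38300 V.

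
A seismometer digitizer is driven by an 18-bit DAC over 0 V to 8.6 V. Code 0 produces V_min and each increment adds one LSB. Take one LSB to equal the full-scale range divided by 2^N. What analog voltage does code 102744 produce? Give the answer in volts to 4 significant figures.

3.371 V

Full-scale range = 8.6 V. LSB = 8.6 V / 2^18.
V_out = V_min + code × LSB = 0 V + 102744 × 8.6 V / 262144
      = 0 + 3.37066 = 3.37066 V.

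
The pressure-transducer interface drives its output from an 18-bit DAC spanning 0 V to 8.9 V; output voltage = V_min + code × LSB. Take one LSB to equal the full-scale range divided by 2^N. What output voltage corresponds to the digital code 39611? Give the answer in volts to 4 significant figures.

Span = 8.9 V. LSB = 8.9 V / 2^18.
Output = V_min + (39611/262144) × range = 0 + 0.151104 × 8.9 V
      = 0 + 1.34483 = 1.34483 V.

1.345 V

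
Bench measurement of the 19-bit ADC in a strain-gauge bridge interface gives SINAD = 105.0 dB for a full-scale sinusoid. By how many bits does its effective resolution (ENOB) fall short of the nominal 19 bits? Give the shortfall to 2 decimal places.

1.85 bits

ENOB = (SINAD − 1.76)/6.02 = (105.0 − 1.76)/6.02 = 17.1495 bits.
Lost resolution: 19 − 17.1495 = 1.8505 bits.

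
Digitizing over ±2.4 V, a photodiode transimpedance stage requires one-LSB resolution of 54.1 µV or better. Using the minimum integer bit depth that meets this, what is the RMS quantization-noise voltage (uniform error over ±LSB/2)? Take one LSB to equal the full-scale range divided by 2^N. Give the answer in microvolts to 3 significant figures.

The full-scale span is 2.4 − (-2.4) = 4.8 V.
Need 2^N ≥ 4.8 V / 54.1 µV = 88720 → N_min = 17.
One LSB is 4.8 V / 131072 = 36.621 µV.
V_rms = LSB/√12 = 10.6 µV.

10.6 µV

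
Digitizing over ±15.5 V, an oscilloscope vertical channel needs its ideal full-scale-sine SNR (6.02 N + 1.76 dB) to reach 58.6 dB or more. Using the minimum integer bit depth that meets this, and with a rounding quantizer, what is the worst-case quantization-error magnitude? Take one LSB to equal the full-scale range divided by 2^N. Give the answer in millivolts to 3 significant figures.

Span: 15.5 V − (-15.5 V) = 31 V.
N ≥ (58.6 − 1.76)/6.02 = 9.442 → N_min = 10.
LSB = 31 V / 2^10 = 30.273 mV.
|e|_max = LSB/2 = 15.1 mV.

15.1 mV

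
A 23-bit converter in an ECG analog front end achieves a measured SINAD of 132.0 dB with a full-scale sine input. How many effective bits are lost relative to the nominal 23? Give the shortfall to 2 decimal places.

1.37 bits

Effective bits = (132.0 − 1.76)/6.02 = 21.6346.
23 − 21.6346 = 1.37 bits below nominal.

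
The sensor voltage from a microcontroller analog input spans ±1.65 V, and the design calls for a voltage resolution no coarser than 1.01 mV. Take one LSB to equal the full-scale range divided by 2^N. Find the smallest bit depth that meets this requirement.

Full-scale range = 1.65 V − (-1.65 V) = 3.3 V.
Levels needed ≥ 3.3/1.01 mV = 3267. 2^12 = 4096 suffices, so N_min = 12.

12 bits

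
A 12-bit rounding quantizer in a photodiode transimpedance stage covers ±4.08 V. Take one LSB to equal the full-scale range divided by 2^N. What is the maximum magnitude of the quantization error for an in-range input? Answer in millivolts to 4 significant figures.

0.9961 mV

Span: 4.08 V − (-4.08 V) = 8.16 V.
Step size = 8.16/4096 V = 1.99219 mV.
A rounding quantizer has |error| ≤ LSB/2 = 0.9961 mV.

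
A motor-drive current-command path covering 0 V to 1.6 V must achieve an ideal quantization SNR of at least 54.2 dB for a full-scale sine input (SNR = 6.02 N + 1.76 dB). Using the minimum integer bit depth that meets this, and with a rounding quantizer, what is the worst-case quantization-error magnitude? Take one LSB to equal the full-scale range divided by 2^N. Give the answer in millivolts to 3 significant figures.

1.56 mV

V_FS = 1.6 V.
Solving 6.02 N ≥ 54.2 − 1.76: N ≥ 8.711. Round up → N = 9.
Step size = 1.6/512 V = 3.1250 mV.
Half an LSB is 1.56 mV.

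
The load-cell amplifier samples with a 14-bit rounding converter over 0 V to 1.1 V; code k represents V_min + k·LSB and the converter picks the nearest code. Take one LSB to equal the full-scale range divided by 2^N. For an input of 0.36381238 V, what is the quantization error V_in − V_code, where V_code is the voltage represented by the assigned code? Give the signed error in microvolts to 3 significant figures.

−12.1 µV

Range is 1.1 V. LSB = 1.1 V / 2^14 ≈ 67.14 µV.
(0.36381238 − (0)) / LSB = 0.36381238 × 16384/1.1 = 5418.8200. Nearest integer: k = 5419.
V_code = V_min + k × range/2^14 = 0 + 5419 × 1.1/16384 = 0.36382446289 V.
e = 0.36381238 − (0.36382446289) = −12.1 µV.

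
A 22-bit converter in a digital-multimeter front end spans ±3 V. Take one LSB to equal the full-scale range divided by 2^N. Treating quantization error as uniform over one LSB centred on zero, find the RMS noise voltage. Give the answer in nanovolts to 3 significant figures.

413 nV

Span: 3 V − (-3 V) = 6 V.
One LSB is 6 V / 4194304 = 1.4305 µV.
V_rms = LSB/√12 = 1.4305 µV / √12 = 413 nV.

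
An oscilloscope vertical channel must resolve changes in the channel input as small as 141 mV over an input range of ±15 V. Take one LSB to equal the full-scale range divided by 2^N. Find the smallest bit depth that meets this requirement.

8 bits

The full-scale span is 15 − (-15) = 30 V.
30 V / 141 mV = 212.8. Since 2^7 = 128 and 2^8 = 256, N = 8.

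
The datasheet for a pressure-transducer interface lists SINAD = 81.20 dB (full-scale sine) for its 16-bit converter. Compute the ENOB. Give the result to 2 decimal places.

13.20 bits

ENOB = (81.20 − 1.76)/6.02 = 13.1960 bits.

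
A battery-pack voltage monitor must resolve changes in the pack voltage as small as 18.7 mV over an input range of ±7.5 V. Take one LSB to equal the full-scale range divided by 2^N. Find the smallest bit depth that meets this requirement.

10 bits

Full-scale range = 7.5 V − (-7.5 V) = 15 V.
Need 2^N ≥ 15 V / 18.7 mV = 802.1 → N_min = 10.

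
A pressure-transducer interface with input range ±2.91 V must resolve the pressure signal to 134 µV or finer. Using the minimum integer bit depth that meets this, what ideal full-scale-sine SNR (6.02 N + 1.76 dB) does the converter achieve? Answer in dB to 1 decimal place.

Span: 2.91 V − (-2.91 V) = 5.82 V.
5.82 V / 134 µV = 43430. Since 2^15 = 32768 and 2^16 = 65536, N = 16.
6.02(16) + 1.76 = 98.08 dB.

98.1 dB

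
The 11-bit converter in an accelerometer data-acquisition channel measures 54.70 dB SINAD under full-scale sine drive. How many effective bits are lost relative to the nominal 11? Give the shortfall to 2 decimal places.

2.21 bits

N_eff = (54.70 − 1.76)/6.02 = 8.7940 bits.
11 − 8.7940 = 2.21 bits below nominal.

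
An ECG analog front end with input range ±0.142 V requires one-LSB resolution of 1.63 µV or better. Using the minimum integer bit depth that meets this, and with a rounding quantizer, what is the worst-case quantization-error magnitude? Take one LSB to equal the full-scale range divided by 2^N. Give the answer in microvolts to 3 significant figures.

0.542 µV

Span: 0.142 V − (-0.142 V) = 0.284 V.
Need 2^N ≥ 0.284 V / 1.63 µV = 174200 → N_min = 18.
LSB = 0.284 V ÷ 2^18 = 0.284/262144 V = 1.0834 µV.
|e|_max = LSB/2 = 0.542 µV.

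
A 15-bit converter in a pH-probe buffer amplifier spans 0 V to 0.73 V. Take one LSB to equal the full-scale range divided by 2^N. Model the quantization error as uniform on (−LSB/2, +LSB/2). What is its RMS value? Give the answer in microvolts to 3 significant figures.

Span = 0.73 V.
Step size = 0.73/32768 V = 22.278 µV.
σ_q = LSB/√12 = 22.278 µV/3.4641 = 6.43 µV.

6.43 µV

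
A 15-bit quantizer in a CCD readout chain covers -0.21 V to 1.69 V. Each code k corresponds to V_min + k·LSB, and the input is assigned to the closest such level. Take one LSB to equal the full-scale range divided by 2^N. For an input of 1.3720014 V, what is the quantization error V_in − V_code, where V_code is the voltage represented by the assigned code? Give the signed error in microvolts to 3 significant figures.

−17.6 µV

Range = 1.69 − (-0.21) = 1.9 V. LSB = 1.9 V / 2^15 ≈ 57.98 µV.
(V_in − V_min)/LSB = (1.3720014 − (-0.21)) × 32768/1.9 = 27283.6957 → nearest code k = 27284.
Reconstructed level: -0.21 + 27284 × 1.9/32768 V = 1.3720190430 V.
Error = V_in − V_code = 1.3720014 − (1.3720190430) = −17.6 µV.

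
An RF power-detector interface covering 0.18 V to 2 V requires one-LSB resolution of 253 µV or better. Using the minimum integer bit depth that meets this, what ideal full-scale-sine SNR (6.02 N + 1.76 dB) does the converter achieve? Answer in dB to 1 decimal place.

Full-scale range = 2 V − (0.18 V) = 1.82 V.
Levels needed ≥ 1.82/253 µV = 7194. 2^13 = 8192 suffices, so N_min = 13.
SNR = 6.02 × 13 + 1.76 = 80.02 dB.

80.0 dB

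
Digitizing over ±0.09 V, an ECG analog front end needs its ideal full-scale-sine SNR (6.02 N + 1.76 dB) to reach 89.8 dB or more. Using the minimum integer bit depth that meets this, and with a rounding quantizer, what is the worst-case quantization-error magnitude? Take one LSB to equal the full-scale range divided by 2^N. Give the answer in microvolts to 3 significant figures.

2.75 µV

Span: 0.09 V − (-0.09 V) = 0.18 V.
Required N = ⌈(89.8 − 1.76)/6.02⌉ = ⌈14.625⌉ = 15.
LSB = 0.18 V / 2^15 = 5.4932 µV.
|e|_max = LSB/2 = 2.75 µV.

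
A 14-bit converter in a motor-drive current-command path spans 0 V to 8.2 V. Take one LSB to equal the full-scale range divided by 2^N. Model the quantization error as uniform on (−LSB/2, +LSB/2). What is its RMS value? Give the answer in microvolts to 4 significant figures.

Full-scale range = 8.2 V.
LSB = 8.2 V / 2^14 = 0.500488 mV.
σ_q = LSB/√12 = 0.500488 mV/3.4641 = 144.5 µV.

144.5 µV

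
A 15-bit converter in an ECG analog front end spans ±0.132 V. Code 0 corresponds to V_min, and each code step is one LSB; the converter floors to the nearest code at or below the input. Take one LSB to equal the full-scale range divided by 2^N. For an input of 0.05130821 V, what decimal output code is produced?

The full-scale span is 0.132 − (-0.132) = 0.264 V. LSB = 0.264 V / 2^15 ≈ 8.057 µV.
(V_in − V_min) × 2^15/range = (0.05130821 − (-0.132)) × 32768/0.264 = 22752.437.
Floor → code = 22752.

22752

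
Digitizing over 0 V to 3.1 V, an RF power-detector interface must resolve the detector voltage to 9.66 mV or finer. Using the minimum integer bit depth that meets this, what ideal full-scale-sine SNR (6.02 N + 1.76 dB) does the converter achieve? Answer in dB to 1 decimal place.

55.9 dB

Range is 3.1 V.
Levels needed ≥ 3.1/9.66 mV = 320.9. 2^9 = 512 suffices, so N_min = 9.
6.02(9) + 1.76 = 55.94 dB.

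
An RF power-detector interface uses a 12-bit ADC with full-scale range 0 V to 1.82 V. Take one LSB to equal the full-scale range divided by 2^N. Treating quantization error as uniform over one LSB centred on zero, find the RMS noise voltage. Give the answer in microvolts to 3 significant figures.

128 µV

Span = 1.82 V.
Step size = 1.82/4096 V = 444.34 µV.
For a uniform distribution on [−LSB/2, +LSB/2], V_rms = LSB/√12 = 444.34 µV/3.4641 = 128 µV.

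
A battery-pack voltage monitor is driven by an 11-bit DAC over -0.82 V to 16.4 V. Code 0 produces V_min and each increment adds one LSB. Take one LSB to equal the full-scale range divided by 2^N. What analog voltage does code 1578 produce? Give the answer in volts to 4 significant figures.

Full-scale range = 16.4 V − (-0.82 V) = 17.22 V. LSB = 17.22 V / 2^11.
V_out = -0.82 + 1578 × (17.22/2048) V
      = -0.82 V + 13.2681 V = 12.4481 V.

12.45 V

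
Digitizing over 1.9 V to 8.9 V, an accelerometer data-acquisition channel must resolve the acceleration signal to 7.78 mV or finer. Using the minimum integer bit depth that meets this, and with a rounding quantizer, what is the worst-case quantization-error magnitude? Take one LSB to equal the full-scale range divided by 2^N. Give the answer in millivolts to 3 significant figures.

3.42 mV

Range = 8.9 − (1.9) = 7 V.
Need 2^N ≥ 7 V / 7.78 mV = 899.7 → N_min = 10.
LSB = 7 V / 2^10 = 6.8359 mV.
Max error for round-to-nearest is LSB/2 = 3.42 mV.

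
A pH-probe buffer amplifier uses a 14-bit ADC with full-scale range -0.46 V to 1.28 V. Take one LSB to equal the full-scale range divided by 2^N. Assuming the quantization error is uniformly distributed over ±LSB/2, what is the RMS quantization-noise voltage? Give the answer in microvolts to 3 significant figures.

Range = 1.28 − (-0.46) = 1.74 V.
Step size = 1.74/16384 V = 106.20 µV.
V_rms = LSB/√12 = 106.20 µV / √12 = 30.7 µV.

30.7 µV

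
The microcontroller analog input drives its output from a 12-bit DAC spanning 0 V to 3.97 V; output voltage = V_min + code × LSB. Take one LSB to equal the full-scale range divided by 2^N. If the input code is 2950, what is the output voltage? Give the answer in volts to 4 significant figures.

2.859 V

Range is 3.97 V. LSB = 3.97 V / 2^12.
Output = V_min + (2950/4096) × range = 0 + 0.720215 × 3.97 V
      = 0 V + 2.85925 V = 2.85925 V.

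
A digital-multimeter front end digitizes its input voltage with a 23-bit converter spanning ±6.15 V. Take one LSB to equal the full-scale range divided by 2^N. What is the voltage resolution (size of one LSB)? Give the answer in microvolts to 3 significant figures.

1.47 µV

Full-scale range = 6.15 V − (-6.15 V) = 12.3 V.
Number of codes = 2^23 = 8388608.
Step size = 12.3/8388608 V = 1.47 µV.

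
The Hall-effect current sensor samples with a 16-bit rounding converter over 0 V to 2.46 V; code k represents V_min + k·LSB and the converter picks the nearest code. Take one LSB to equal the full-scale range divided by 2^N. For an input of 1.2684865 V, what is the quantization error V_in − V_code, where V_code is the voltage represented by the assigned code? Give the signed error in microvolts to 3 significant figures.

+11.5 µV

Full-scale range = 2.46 V. LSB = 2.46 V / 2^16 ≈ 37.54 µV.
Position in LSBs: (1.2684865 − (0)) × 65536/2.46 = 33793.3054; rounding gives k = 33793.
V_code = V_min + k × range/2^16 = 0 + 33793 × 2.46/65536 = 1.2684750366 V.
V_in − V_code = 1.2684865 − (1.2684750366) = +11.5 µV.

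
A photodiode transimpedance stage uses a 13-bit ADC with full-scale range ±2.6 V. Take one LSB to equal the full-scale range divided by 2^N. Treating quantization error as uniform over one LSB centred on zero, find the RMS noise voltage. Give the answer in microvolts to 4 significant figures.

183.2 µV

Span: 2.6 V − (-2.6 V) = 5.2 V.
Step size = 5.2/8192 V = 0.634766 mV.
RMS of a uniform error over width LSB is LSB/√12 = 183.2 µV.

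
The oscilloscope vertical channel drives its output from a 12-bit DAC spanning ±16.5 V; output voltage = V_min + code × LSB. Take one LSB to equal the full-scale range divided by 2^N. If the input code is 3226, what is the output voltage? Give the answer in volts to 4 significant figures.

The full-scale span is 16.5 − (-16.5) = 33 V. LSB = 33 V / 2^12.
V_out = -16.5 + 3226 × (33/4096) V
      = -16.5 V + 25.9907 V = 9.49072 V.

9.491 V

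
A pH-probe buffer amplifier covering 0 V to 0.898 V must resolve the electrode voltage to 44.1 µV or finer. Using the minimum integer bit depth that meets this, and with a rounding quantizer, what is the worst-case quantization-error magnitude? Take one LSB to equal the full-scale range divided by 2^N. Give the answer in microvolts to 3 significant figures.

13.7 µV

Span = 0.898 V.
Levels needed ≥ 0.898/44.1 µV = 20360. 2^15 = 32768 suffices, so N_min = 15.
LSB = 0.898 V ÷ 2^15 = 0.898/32768 V = 27.405 µV.
|e|_max = LSB/2 = 13.7 µV.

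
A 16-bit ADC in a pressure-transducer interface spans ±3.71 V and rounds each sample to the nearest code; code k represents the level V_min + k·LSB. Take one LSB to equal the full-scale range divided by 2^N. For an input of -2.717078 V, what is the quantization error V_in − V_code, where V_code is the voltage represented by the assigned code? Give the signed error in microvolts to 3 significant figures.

Full-scale range = 3.71 V − (-3.71 V) = 7.42 V. LSB = 7.42 V / 2^16 ≈ 113.2 µV.
(-2.717078 − (-3.71)) / LSB = 0.992922 × 65536/7.42 = 8769.8297. Nearest integer: k = 8770.
Reconstructed level: -3.71 + 8770 × 7.42/65536 V = -2.7170587158 V.
e = -2.717078 − (-2.7170587158) = −19.3 µV.

−19.3 µV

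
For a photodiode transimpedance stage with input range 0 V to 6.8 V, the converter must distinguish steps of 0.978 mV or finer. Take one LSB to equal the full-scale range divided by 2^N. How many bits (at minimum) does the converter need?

Full-scale range = 6.8 V.
Levels needed ≥ 6.8/0.978 mV = 6953. 2^13 = 8192 suffices, so N_min = 13.

13 bits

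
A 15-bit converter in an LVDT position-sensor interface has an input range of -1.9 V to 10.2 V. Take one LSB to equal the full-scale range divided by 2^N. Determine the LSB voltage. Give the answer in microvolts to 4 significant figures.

Full-scale range = 10.2 V − (-1.9 V) = 12.1 V.
Number of codes = 2^15 = 32768.
LSB = 12.1 V / 2^15 = 369.3 µV.

369.3 µV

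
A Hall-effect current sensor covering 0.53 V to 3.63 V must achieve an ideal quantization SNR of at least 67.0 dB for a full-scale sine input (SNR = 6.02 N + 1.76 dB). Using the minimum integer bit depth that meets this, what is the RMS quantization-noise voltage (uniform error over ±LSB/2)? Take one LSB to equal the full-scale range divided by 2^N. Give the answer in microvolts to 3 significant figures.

The full-scale span is 3.63 − (0.53) = 3.1 V.
6.02 N + 1.76 ≥ 67.0 gives N ≥ 10.837, so the minimum integer is 11.
One LSB is 3.1 V / 2048 = 1.5137 mV.
σ_q = LSB/√12 = 1.5137 mV/3.4641 = 437 µV.

437 µV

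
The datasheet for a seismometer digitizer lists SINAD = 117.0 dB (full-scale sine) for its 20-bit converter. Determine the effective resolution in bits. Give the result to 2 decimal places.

19.14 bits

ENOB = (SINAD − 1.76) / 6.02 = (117.0 − 1.76) / 6.02 = 115.24 / 6.02 = 19.1429.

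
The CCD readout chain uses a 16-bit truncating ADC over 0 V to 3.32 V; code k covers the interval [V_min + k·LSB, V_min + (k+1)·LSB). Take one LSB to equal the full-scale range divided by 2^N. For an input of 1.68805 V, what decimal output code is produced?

33321

V_FS = 3.32 V. LSB = 3.32 V / 2^16 ≈ 50.66 µV.
(V_in − V_min) × 2^16/range = (1.68805 − (0)) × 65536/3.32 = 33321.700.
Floor → code = 33321.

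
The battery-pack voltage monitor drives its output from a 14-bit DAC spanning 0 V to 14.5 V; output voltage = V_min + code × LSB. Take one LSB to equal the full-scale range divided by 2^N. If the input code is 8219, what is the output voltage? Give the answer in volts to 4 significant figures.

Range is 14.5 V. LSB = 14.5 V / 2^14.
V_out = 0 + 8219 × (14.5/16384) V
      = 0 V + 7.27390 V = 7.27390 V.

7.274 V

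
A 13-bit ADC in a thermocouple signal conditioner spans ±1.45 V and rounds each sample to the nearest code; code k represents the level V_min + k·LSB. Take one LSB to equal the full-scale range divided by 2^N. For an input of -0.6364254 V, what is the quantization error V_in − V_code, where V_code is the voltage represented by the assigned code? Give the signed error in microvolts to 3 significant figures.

The full-scale span is 1.45 − (-1.45) = 2.9 V. LSB = 2.9 V / 2^13 ≈ 354.0 µV.
Position in LSBs: (-0.6364254 − (-1.45)) × 8192/2.9 = 2298.2080; rounding gives k = 2298.
Reconstructed level: -1.45 + 2298 × 2.9/8192 V = -0.6364990234 V.
V_in − V_code = -0.6364254 − (-0.6364990234) = +73.6 µV.

+73.6 µV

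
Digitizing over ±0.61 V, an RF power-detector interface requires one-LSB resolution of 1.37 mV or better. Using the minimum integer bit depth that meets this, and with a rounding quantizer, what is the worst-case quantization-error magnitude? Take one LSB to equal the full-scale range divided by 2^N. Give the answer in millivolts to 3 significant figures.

0.596 mV

Span: 0.61 V − (-0.61 V) = 1.22 V.
Required number of levels: 1.22/1.37 mV = 890.51; smallest N with 2^N ≥ that is 10.
One LSB is 1.22 V / 1024 = 1.1914 mV.
Half an LSB is 0.596 mV.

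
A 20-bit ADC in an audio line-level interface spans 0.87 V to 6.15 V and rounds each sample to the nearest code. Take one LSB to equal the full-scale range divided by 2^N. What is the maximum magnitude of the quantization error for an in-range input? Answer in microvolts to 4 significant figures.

2.518 µV

Range = 6.15 − (0.87) = 5.28 V.
LSB = 5.28 V / 2^20 = 5.03540 µV.
Worst-case error for round-to-nearest is half an LSB: 2.518 µV.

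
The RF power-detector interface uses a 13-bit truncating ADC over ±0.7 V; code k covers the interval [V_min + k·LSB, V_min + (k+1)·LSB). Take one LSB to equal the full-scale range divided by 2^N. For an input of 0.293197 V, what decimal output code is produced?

5811

The full-scale span is 0.7 − (-0.7) = 1.4 V. LSB = 1.4 V / 2^13 ≈ 170.9 µV.
code = ⌊(V_in − V_min)/LSB⌋ = ⌊(V_in − V_min) × 2^13 / range⌋
     = ⌊(0.293197 − (-0.7)) × 8192 / 1.4⌋ = ⌊0.993197 × 8192/1.4⌋
     = ⌊5811.621⌋ = 5811.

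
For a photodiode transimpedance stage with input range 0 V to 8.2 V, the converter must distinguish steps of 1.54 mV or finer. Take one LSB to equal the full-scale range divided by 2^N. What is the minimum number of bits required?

13 bits

Full-scale range = 8.2 V.
8.2 V / 1.54 mV = 5325. Since 2^12 = 4096 and 2^13 = 8192, N = 13.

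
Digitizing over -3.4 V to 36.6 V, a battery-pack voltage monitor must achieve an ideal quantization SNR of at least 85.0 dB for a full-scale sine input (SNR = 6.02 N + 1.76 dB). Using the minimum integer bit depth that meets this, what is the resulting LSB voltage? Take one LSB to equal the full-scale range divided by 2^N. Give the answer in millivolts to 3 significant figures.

2.44 mV

The full-scale span is 36.6 − (-3.4) = 40 V.
Required N = ⌈(85.0 − 1.76)/6.02⌉ = ⌈13.827⌉ = 14.
LSB = 40 V / 2^14 = 2.44 mV.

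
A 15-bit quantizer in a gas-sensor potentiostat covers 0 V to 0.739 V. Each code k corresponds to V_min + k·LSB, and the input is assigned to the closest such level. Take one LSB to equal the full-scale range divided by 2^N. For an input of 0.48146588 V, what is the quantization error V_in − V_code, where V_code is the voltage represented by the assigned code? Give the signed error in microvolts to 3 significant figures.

Full-scale range = 0.739 V. LSB = 0.739 V / 2^15 ≈ 22.55 µV.
Position in LSBs: (0.48146588 − (0)) × 32768/0.739 = 21348.6792; rounding gives k = 21349.
Reconstructed level: 0 + 21349 × 0.739/32768 V = 0.48147311401 V.
V_in − V_code = 0.48146588 − (0.48147311401) = −7.23 µV.

−7.23 µV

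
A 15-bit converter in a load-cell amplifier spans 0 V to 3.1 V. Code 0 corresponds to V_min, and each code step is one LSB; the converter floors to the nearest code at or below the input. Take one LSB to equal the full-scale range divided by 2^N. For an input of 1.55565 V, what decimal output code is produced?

Full-scale range = 3.1 V. LSB = 3.1 V / 2^15 ≈ 94.60 µV.
V_in − V_min = 1.55565 − (0) = 1.55565 V.
Divide by LSB: 1.55565 × 32768/3.1 = 16443.7223.
Truncating gives code 16443.

16443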